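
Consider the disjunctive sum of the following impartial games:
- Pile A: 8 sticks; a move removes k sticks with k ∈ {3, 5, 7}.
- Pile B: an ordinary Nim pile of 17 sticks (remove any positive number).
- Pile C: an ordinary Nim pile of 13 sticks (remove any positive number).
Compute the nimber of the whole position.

30

Build the Grundy sequence for pile A with g(k) = mex{g(k−s) : s ∈ {3, 5, 7}, s ≤ k}:
k:     0  1  2  3  4  5  6  7  8
g(k):  0  0  0  1  1  1  2  2  2
So g(8) = 2.
Pile B is a plain Nim pile of size 17, so its Grundy value is 17.
Pile C is a plain Nim pile of size 13, so its Grundy value is 13.
By the Sprague-Grundy theorem, the Grundy value of a sum of independent games is the XOR of the component values.
Combined value = 2 XOR 17 XOR 13 = 30.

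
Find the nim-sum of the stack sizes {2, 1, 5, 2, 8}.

12

Nim-sum: 2 XOR 1 XOR 5 XOR 2 XOR 8 = 12.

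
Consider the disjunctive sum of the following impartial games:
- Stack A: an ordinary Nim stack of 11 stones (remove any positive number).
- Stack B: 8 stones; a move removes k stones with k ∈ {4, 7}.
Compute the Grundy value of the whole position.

9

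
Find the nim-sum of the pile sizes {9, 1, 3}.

Compute the nim-sum pairwise:
9 ^ 1 = 8
8 ^ 3 = 11

11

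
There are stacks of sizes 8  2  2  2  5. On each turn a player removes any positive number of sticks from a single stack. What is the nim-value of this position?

Bitwise XOR of the heap sizes:
  1000  (8)
  0010  (2)
  0010  (2)
  0010  (2)
  0101  (5)
  ----
  1111  (15)

15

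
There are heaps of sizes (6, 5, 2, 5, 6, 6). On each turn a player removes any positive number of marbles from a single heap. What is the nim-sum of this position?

Write each in binary and XOR column by column:
  110  (6)
  101  (5)
  010  (2)
  101  (5)
  110  (6)
  110  (6)
  ---
  100  (4)

4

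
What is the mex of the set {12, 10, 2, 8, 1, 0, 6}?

The values 0, 1, 2 are all present; 3 is the first non-negative integer missing from the set.

3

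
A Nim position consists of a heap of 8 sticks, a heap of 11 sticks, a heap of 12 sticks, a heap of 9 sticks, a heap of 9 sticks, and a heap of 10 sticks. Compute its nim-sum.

Nim-sum: 8 ^ 11 ^ 12 ^ 9 ^ 9 ^ 10 = 5.

5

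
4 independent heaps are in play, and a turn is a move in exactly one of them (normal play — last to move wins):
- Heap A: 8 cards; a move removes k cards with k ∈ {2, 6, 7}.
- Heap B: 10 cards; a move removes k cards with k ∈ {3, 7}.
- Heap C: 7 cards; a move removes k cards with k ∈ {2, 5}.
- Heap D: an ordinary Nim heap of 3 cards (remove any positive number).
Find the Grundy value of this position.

Build the Grundy sequence for heap A with g(k) = mex{g(k−s) : s ∈ {2, 6, 7}, s ≤ k}:
g(0) = mex{} = 0
g(1) = mex{} = 0
g(2) = mex{0} = 1
g(3) = mex{0} = 1
g(4) = mex{1} = 0
g(5) = mex{1} = 0
g(6) = mex{0} = 1
g(7) = mex{0} = 1
g(8) = mex{0,1} = 2
So g(8) = 2.
Build the Grundy sequence for heap B with g(k) = mex{g(k−s) : s ∈ {3, 7}, s ≤ k}:
k:     0  1  2  3  4  5  6  7  8  9 10
g(k):  0  0  0  1  1  1  0  2  2  1  0
So g(10) = 0.
Build the Grundy sequence for heap C with g(k) = mex{g(k−s) : s ∈ {2, 5}, s ≤ k}:
g(0) = mex{} = 0
g(1) = mex{} = 0
g(2) = mex{0} = 1
g(3) = mex{0} = 1
g(4) = mex{1} = 0
g(5) = mex{0,1} = 2
g(6) = mex{0} = 1
g(7) = mex{1,2} = 0
So g(7) = 0.
Heap D is a plain Nim heap of size 3, so its Grundy value is 3.
By the Sprague-Grundy theorem, the Grundy value of a sum of independent games is the XOR of the component values.
Combined value = 2 XOR 0 XOR 0 XOR 3 = 1.

1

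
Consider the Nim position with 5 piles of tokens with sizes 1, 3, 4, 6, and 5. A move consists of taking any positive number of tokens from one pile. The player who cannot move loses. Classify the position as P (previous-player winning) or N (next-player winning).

N-position

Nim-sum: 1 XOR 3 XOR 4 XOR 6 XOR 5 = 5.
The nim-sum is 5 ≠ 0, so this is an N-position: the player to move can win.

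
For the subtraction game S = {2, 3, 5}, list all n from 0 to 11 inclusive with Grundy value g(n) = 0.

0, 1, 7, 8

Grundy values for subtraction set {2, 3, 5}:
k:     0  1  2  3  4  5  6  7  8  9 10 11
g(k):  0  0  1  1  2  2  3  0  0  1  1  2
The P-positions (g = 0) in 0..11 are 0, 1, 7, 8.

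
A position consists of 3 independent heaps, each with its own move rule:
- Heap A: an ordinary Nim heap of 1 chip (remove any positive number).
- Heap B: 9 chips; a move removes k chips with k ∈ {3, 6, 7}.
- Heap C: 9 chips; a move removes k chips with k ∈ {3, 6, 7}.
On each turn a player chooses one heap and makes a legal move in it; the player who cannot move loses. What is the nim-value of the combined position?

1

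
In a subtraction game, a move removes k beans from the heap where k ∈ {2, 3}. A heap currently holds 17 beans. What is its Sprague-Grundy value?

Grundy values for subtraction set {2, 3}:
k:     0  1  2  3  4  5  6  7  8  9 10 11 12 13 14 15 16 17
g(k):  0  0  1  1  2  0  0  1  1  2  0  0  1  1  2  0  0  1
So g(17) = 1.

1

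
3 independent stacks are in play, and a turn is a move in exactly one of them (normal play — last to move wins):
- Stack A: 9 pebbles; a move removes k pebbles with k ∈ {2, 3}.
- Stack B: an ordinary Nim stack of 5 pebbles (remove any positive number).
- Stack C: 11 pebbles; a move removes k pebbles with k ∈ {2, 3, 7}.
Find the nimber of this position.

7

Grundy values for stack A (subtraction set {2, 3}):
k:     0  1  2  3  4  5  6  7  8  9
g(k):  0  0  1  1  2  0  0  1  1  2
So g(9) = 2.
Stack B is a plain Nim stack of size 5, so its Grundy value is 5.
For stack C, compute g(0), g(1), … with moves {2, 3, 7}:
g(0) = mex{} = 0
g(1) = mex{} = 0
g(2) = mex{0} = 1
g(3) = mex{0} = 1
g(4) = mex{0,1} = 2
g(5) = mex{1} = 0
g(6) = mex{1,2} = 0
g(7) = mex{0,2} = 1
g(8) = mex{0} = 1
g(9) = mex{0,1} = 2
g(10) = mex{1} = 0
g(11) = mex{1,2} = 0
So g(11) = 0.
The value of a disjunctive sum is the nim-sum of the parts.
Combined value = 2 XOR 5 XOR 0 = 7.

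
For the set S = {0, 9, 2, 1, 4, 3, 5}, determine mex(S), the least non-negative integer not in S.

6

The values 0, 1, 2, 3, 4, 5 are all present; 6 is the first non-negative integer missing from the set.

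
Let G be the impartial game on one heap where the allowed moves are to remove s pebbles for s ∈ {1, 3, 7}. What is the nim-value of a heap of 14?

0

Grundy values for subtraction set {1, 3, 7}:
g(0) = mex{} = 0
g(1) = mex{0} = 1
g(2) = mex{1} = 0
g(3) = mex{0} = 1
g(4) = mex{1} = 0
g(5) = mex{0} = 1
g(6) = mex{1} = 0
g(7) = mex{0} = 1
g(8) = mex{1} = 0
g(9) = mex{0} = 1
g(10) = mex{1} = 0
g(11) = mex{0} = 1
g(12) = mex{1} = 0
g(13) = mex{0} = 1
g(14) = mex{1} = 0
So g(14) = 0.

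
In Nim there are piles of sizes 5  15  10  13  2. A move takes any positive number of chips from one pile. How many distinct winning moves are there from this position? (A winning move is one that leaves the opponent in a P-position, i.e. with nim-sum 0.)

Nim-sum: 5 XOR 15 XOR 10 XOR 13 XOR 2 = 15.
The overall nim-sum is X = 15. A pile of size p has a winning move iff p XOR X < p (reduce it to p XOR X).
  5: 5 XOR 15 = 10 ≥ 5 — no move.
  15: 15 XOR 15 = 0 < 15 — winning move (to 0).
  10: 10 XOR 15 = 5 < 10 — winning move (to 5).
  13: 13 XOR 15 = 2 < 13 — winning move (to 2).
  2: 2 XOR 15 = 13 ≥ 2 — no move.
That gives 3 winning moves.

3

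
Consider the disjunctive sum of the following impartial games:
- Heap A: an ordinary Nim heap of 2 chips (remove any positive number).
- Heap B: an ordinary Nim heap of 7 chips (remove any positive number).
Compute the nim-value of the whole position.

Heap A is a plain Nim heap of size 2, so its Grundy value is 2.
Heap B is a plain Nim heap of size 7, so its Grundy value is 7.
By the Sprague-Grundy theorem, the Grundy value of a sum of independent games is the XOR of the component values.
Combined value = 2 XOR 7 = 5.

5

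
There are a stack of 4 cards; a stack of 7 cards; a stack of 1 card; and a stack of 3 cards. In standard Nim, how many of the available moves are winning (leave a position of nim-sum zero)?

3

In binary:
  100  (4)
  111  (7)
  001  (1)
  011  (3)
  ---
  001  (1)
The overall nim-sum is X = 1. A stack of size p has a winning move iff p XOR X < p (reduce it to p XOR X).
  4: 4 XOR 1 = 5 ≥ 4 — no move.
  7: 7 XOR 1 = 6 < 7 — winning move (to 6).
  1: 1 XOR 1 = 0 < 1 — winning move (to 0).
  3: 3 XOR 1 = 2 < 3 — winning move (to 2).
That gives 3 winning moves.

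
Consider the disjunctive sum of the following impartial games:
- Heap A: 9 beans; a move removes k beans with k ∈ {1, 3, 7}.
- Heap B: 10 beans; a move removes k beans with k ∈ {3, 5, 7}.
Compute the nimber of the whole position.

1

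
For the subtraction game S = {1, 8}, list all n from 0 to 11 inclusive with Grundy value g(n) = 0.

Compute g(0), g(1), … for moves {1, 8}:
k:     0  1  2  3  4  5  6  7  8  9 10 11
g(k):  0  1  0  1  0  1  0  1  2  0  1  0
The P-positions (g = 0) in 0..11 are 0, 2, 4, 6, 9, 11.

0, 2, 4, 6, 9, 11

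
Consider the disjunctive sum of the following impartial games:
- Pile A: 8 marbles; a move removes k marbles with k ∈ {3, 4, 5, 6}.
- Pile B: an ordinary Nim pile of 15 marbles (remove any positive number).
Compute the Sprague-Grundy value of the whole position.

Grundy values for pile A (subtraction set {3, 4, 5, 6}):
g(0) = mex{} = 0
g(1) = mex{} = 0
g(2) = mex{} = 0
g(3) = mex{0} = 1
g(4) = mex{0} = 1
g(5) = mex{0} = 1
g(6) = mex{0,1} = 2
g(7) = mex{0,1} = 2
g(8) = mex{0,1} = 2
So g(8) = 2.
Pile B is a plain Nim pile of size 15, so its Grundy value is 15.
By the Sprague-Grundy theorem, the Grundy value of a sum of independent games is the XOR of the component values.
Combined value = 2 ⊕ 15 = 13.

13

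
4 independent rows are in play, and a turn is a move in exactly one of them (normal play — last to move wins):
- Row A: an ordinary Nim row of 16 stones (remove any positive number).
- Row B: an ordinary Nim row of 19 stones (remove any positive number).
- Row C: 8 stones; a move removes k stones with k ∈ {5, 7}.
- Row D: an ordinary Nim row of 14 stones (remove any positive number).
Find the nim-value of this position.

12

Row A is a plain Nim row of size 16, so its Grundy value is 16.
Row B is a plain Nim row of size 19, so its Grundy value is 19.
For row C, compute g(0), g(1), … with moves {5, 7}:
k:     0  1  2  3  4  5  6  7  8
g(k):  0  0  0  0  0  1  1  1  1
So g(8) = 1.
Row D is a plain Nim row of size 14, so its Grundy value is 14.
The value of a disjunctive sum is the nim-sum of the parts.
Combined value = 16 ⊕ 19 ⊕ 1 ⊕ 14 = 12.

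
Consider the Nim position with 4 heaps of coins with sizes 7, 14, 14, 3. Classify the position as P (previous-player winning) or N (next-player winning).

Compute the nim-sum pairwise:
7 XOR 14 = 9
9 XOR 14 = 7
7 XOR 3 = 4
The nim-sum is 4 ≠ 0, so this is an N-position: the player to move can win.

N-position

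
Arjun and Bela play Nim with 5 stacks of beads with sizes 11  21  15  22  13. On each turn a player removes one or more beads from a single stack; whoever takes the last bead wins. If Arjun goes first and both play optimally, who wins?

In binary:
  01011  (11)
  10101  (21)
  01111  (15)
  10110  (22)
  01101  (13)
  -----
  01010  (10)
The nim-sum is 10 ≠ 0, so this is an N-position: the player to move can win; Arjun has a winning move.

Arjun wins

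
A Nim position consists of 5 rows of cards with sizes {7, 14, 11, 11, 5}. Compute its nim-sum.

Bitwise XOR of the heap sizes:
  0111  (7)
  1110  (14)
  1011  (11)
  1011  (11)
  0101  (5)
  ----
  1100  (12)

12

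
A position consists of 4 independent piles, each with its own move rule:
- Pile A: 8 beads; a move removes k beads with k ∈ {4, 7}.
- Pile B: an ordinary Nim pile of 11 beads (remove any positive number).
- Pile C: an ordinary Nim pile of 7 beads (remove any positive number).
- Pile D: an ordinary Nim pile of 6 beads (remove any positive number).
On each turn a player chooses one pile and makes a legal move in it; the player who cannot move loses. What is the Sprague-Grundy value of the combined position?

8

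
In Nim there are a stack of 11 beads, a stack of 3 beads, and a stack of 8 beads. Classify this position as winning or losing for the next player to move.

Compute the nim-sum pairwise:
11 ^ 3 = 8
8 ^ 8 = 0
The nim-sum is 0, so this is a P-position: the player to move is in a losing position under optimal play.

Losing position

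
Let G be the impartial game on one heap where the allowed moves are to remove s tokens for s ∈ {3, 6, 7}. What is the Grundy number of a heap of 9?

Compute g(0), g(1), … for moves {3, 6, 7}:
g(0) = mex{} = 0
g(1) = mex{} = 0
g(2) = mex{} = 0
g(3) = mex{0} = 1
g(4) = mex{0} = 1
g(5) = mex{0} = 1
g(6) = mex{0,1} = 2
g(7) = mex{0,1} = 2
g(8) = mex{0,1} = 2
g(9) = mex{0,1,2} = 3
So g(9) = 3.

3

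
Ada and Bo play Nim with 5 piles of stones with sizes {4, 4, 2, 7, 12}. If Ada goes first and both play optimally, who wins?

Ada wins

Write each in binary and XOR column by column:
  0100  (4)
  0100  (4)
  0010  (2)
  0111  (7)
  1100  (12)
  ----
  1001  (9)
The nim-sum is 9 ≠ 0, so this is an N-position: the player to move can win; Ada has a winning move.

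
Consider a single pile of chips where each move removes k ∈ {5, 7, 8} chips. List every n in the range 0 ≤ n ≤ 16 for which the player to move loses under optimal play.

0, 1, 2, 3, 4, 13, 14, 15, 16

Grundy values for subtraction set {5, 7, 8}:
k:     0  1  2  3  4  5  6  7  8  9 10 11 12 13 14 15 16
g(k):  0  0  0  0  0  1  1  1  1  1  2  2  2  0  0  0  0
The P-positions (g = 0) in 0..16 are 0, 1, 2, 3, 4, 13, 14, 15, 16.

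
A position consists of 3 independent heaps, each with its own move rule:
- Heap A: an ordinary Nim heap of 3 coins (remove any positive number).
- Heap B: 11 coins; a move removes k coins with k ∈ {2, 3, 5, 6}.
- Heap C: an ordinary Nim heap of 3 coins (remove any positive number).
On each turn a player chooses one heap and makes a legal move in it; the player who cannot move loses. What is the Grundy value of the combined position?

Heap A is a plain Nim heap of size 3, so its Grundy value is 3.
For heap B, compute g(0), g(1), … with moves {2, 3, 5, 6}:
k:     0  1  2  3  4  5  6  7  8  9 10 11
g(k):  0  0  1  1  2  2  3  3  0  0  1  1
So g(11) = 1.
Heap C is a plain Nim heap of size 3, so its Grundy value is 3.
The value of a disjunctive sum is the nim-sum of the parts.
Combined value = 3 XOR 1 XOR 3 = 1.

1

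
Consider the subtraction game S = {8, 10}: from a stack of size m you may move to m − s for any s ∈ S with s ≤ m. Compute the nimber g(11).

Compute g(0), g(1), … for moves {8, 10}:
g(0) = mex{} = 0
g(1) = mex{} = 0
g(2) = mex{} = 0
g(3) = mex{} = 0
g(4) = mex{} = 0
g(5) = mex{} = 0
g(6) = mex{} = 0
g(7) = mex{} = 0
g(8) = mex{0} = 1
g(9) = mex{0} = 1
g(10) = mex{0} = 1
g(11) = mex{0} = 1
So g(11) = 1.

1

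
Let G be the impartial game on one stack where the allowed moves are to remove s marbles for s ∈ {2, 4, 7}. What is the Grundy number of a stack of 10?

2

Compute g(0), g(1), … for moves {2, 4, 7}:
g(0) = mex{} = 0
g(1) = mex{} = 0
g(2) = mex{0} = 1
g(3) = mex{0} = 1
g(4) = mex{0,1} = 2
g(5) = mex{0,1} = 2
g(6) = mex{1,2} = 0
g(7) = mex{0,1,2} = 3
g(8) = mex{0,2} = 1
g(9) = mex{1,2,3} = 0
g(10) = mex{0,1} = 2
So g(10) = 2.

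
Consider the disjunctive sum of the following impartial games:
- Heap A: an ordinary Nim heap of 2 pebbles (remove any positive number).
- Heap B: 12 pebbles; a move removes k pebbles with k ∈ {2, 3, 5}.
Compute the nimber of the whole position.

0

Heap A is a plain Nim heap of size 2, so its Grundy value is 2.
For heap B, compute g(0), g(1), … with moves {2, 3, 5}:
g(0) = mex{} = 0
g(1) = mex{} = 0
g(2) = mex{0} = 1
g(3) = mex{0} = 1
g(4) = mex{0,1} = 2
g(5) = mex{0,1} = 2
g(6) = mex{0,1,2} = 3
g(7) = mex{1,2} = 0
g(8) = mex{1,2,3} = 0
g(9) = mex{0,2,3} = 1
g(10) = mex{0,2} = 1
g(11) = mex{0,1,3} = 2
g(12) = mex{0,1} = 2
So g(12) = 2.
The value of a disjunctive sum is the nim-sum of the parts.
Combined value = 2 ⊕ 2 = 0.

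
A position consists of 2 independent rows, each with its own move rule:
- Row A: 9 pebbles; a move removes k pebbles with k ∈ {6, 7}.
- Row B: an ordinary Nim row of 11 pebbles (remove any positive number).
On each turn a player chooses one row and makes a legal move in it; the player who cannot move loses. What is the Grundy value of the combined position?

10

Build the Grundy sequence for row A with g(k) = mex{g(k−s) : s ∈ {6, 7}, s ≤ k}:
k:     0  1  2  3  4  5  6  7  8  9
g(k):  0  0  0  0  0  0  1  1  1  1
So g(9) = 1.
Row B is a plain Nim row of size 11, so its Grundy value is 11.
By the Sprague-Grundy theorem, the Grundy value of a sum of independent games is the XOR of the component values.
Combined value = 1 XOR 11 = 10.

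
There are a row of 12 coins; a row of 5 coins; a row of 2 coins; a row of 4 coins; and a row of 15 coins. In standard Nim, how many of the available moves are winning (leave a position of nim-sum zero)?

0

Nim-sum: 12 ^ 5 ^ 2 ^ 4 ^ 15 = 0.
The nim-sum is already 0, so every move leaves a nonzero nim-sum — there are no winning moves.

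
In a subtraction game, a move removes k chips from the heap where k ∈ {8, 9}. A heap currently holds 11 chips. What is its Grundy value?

Build the Grundy sequence with g(k) = mex{g(k−s) : s ∈ {8, 9}, s ≤ k}:
g(0) = mex{} = 0
g(1) = mex{} = 0
g(2) = mex{} = 0
g(3) = mex{} = 0
g(4) = mex{} = 0
g(5) = mex{} = 0
g(6) = mex{} = 0
g(7) = mex{} = 0
g(8) = mex{0} = 1
g(9) = mex{0} = 1
g(10) = mex{0} = 1
g(11) = mex{0} = 1
So g(11) = 1.

1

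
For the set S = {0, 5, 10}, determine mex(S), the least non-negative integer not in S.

1

0 is in the set but 1 is not, so the mex is 1.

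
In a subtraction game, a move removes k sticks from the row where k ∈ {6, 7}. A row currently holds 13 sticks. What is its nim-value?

0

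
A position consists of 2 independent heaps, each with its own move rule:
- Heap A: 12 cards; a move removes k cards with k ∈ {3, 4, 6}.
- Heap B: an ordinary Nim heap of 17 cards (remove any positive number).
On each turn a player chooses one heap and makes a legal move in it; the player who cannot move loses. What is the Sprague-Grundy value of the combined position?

16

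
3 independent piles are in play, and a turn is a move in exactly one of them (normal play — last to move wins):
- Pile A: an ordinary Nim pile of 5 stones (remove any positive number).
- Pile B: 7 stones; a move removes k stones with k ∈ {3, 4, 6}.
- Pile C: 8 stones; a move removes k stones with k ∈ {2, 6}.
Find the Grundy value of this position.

Pile A is a plain Nim pile of size 5, so its Grundy value is 5.
For pile B, compute g(0), g(1), … with moves {3, 4, 6}:
k:     0  1  2  3  4  5  6  7
g(k):  0  0  0  1  1  1  2  2
So g(7) = 2.
For pile C, compute g(0), g(1), … with moves {2, 6}:
k:     0  1  2  3  4  5  6  7  8
g(k):  0  0  1  1  0  0  1  1  0
So g(8) = 0.
By the Sprague-Grundy theorem, the Grundy value of a sum of independent games is the XOR of the component values.
Combined value = 5 ⊕ 2 ⊕ 0 = 7.

7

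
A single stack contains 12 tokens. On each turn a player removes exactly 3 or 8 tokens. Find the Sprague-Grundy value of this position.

0

Compute g(0), g(1), … for moves {3, 8}:
k:     0  1  2  3  4  5  6  7  8  9 10 11 12
g(k):  0  0  0  1  1  1  0  0  2  1  1  0  0
So g(12) = 0.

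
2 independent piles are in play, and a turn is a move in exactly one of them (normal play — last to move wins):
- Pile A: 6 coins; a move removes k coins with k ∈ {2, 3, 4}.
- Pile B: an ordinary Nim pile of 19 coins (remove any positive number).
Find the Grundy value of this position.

19

Grundy values for pile A (subtraction set {2, 3, 4}):
k:     0  1  2  3  4  5  6
g(k):  0  0  1  1  2  2  0
So g(6) = 0.
Pile B is a plain Nim pile of size 19, so its Grundy value is 19.
The value of a disjunctive sum is the nim-sum of the parts.
Combined value = 0 XOR 19 = 19.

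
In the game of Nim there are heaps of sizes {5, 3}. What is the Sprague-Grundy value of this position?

Compute the nim-sum pairwise:
5 ⊕ 3 = 6

6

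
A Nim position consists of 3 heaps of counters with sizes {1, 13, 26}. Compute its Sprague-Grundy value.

22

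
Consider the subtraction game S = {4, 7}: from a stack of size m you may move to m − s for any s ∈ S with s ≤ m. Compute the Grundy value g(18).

1

Grundy values for subtraction set {4, 7}:
k:     0  1  2  3  4  5  6  7  8  9 10 11 12 13 14 15 16 17 18
g(k):  0  0  0  0  1  1  1  1  2  2  2  0  0  0  0  1  1  1  1
So g(18) = 1.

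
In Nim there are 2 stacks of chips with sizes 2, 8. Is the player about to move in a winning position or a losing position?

Write each in binary and XOR column by column:
  0010  (2)
  1000  (8)
  ----
  1010  (10)
The nim-sum is 10 ≠ 0, so this is an N-position: the player to move can win.

Winning position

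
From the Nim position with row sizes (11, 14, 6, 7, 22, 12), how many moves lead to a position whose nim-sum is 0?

1

Nim-sum: 11 XOR 14 XOR 6 XOR 7 XOR 22 XOR 12 = 30.
The overall nim-sum is X = 30. A row of size p has a winning move iff p XOR X < p (reduce it to p XOR X).
  11: 11 XOR 30 = 21 ≥ 11 — no move.
  14: 14 XOR 30 = 16 ≥ 14 — no move.
  6: 6 XOR 30 = 24 ≥ 6 — no move.
  7: 7 XOR 30 = 25 ≥ 7 — no move.
  22: 22 XOR 30 = 8 < 22 — winning move (to 8).
  12: 12 XOR 30 = 18 ≥ 12 — no move.
That gives 1 winning move.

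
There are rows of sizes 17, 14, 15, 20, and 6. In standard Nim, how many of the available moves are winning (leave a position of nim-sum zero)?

3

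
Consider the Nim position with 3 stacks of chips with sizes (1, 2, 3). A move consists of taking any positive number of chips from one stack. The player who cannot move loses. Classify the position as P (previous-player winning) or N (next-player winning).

In binary:
  01  (1)
  10  (2)
  11  (3)
  --
  00  (0)
The nim-sum is 0, so this is a P-position: the player to move is in a losing position under optimal play.

P-position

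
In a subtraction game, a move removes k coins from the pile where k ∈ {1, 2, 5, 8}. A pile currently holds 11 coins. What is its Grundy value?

Build the Grundy sequence with g(k) = mex{g(k−s) : s ∈ {1, 2, 5, 8}, s ≤ k}:
g(0) = mex{} = 0
g(1) = mex{0} = 1
g(2) = mex{0,1} = 2
g(3) = mex{1,2} = 0
g(4) = mex{0,2} = 1
g(5) = mex{0,1} = 2
g(6) = mex{1,2} = 0
g(7) = mex{0,2} = 1
g(8) = mex{0,1} = 2
g(9) = mex{1,2} = 0
g(10) = mex{0,2} = 1
g(11) = mex{0,1} = 2
So g(11) = 2.

2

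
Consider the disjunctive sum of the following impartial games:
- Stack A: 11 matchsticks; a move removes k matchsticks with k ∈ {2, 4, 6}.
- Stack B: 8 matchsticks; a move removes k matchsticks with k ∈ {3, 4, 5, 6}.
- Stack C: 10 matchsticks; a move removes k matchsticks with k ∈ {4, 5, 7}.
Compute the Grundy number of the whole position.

Build the Grundy sequence for stack A with g(k) = mex{g(k−s) : s ∈ {2, 4, 6}, s ≤ k}:
k:     0  1  2  3  4  5  6  7  8  9 10 11
g(k):  0  0  1  1  2  2  3  3  0  0  1  1
So g(11) = 1.
For stack B, compute g(0), g(1), … with moves {3, 4, 5, 6}:
g(0) = mex{} = 0
g(1) = mex{} = 0
g(2) = mex{} = 0
g(3) = mex{0} = 1
g(4) = mex{0} = 1
g(5) = mex{0} = 1
g(6) = mex{0,1} = 2
g(7) = mex{0,1} = 2
g(8) = mex{0,1} = 2
So g(8) = 2.
Grundy values for stack C (subtraction set {4, 5, 7}):
g(0) = mex{} = 0
g(1) = mex{} = 0
g(2) = mex{} = 0
g(3) = mex{} = 0
g(4) = mex{0} = 1
g(5) = mex{0} = 1
g(6) = mex{0} = 1
g(7) = mex{0} = 1
g(8) = mex{0,1} = 2
g(9) = mex{0,1} = 2
g(10) = mex{0,1} = 2
So g(10) = 2.
The value of a disjunctive sum is the nim-sum of the parts.
Combined value = 1 ⊕ 2 ⊕ 2 = 1.

1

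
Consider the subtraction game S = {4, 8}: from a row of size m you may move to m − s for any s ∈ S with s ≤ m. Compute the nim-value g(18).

Build the Grundy sequence with g(k) = mex{g(k−s) : s ∈ {4, 8}, s ≤ k}:
k:     0  1  2  3  4  5  6  7  8  9 10 11 12 13 14 15 16 17 18
g(k):  0  0  0  0  1  1  1  1  2  2  2  2  0  0  0  0  1  1  1
So g(18) = 1.

1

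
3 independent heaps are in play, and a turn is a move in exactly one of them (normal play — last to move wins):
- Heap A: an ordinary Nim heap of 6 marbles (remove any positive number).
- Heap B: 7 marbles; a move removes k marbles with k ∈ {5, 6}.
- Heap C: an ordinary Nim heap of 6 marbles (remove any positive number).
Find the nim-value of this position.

1

Heap A is a plain Nim heap of size 6, so its Grundy value is 6.
Grundy values for heap B (subtraction set {5, 6}):
g(0) = mex{} = 0
g(1) = mex{} = 0
g(2) = mex{} = 0
g(3) = mex{} = 0
g(4) = mex{} = 0
g(5) = mex{0} = 1
g(6) = mex{0} = 1
g(7) = mex{0} = 1
So g(7) = 1.
Heap C is a plain Nim heap of size 6, so its Grundy value is 6.
By the Sprague-Grundy theorem, the Grundy value of a sum of independent games is the XOR of the component values.
Combined value = 6 XOR 1 XOR 6 = 1.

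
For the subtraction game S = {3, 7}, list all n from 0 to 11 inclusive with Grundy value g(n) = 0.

0, 1, 2, 6, 10, 11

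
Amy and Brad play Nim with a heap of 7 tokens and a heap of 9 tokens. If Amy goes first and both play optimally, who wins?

Nim-sum: 7 ⊕ 9 = 14.
The nim-sum is 14 ≠ 0, so this is an N-position: the player to move can win; Amy has a winning move.

Amy wins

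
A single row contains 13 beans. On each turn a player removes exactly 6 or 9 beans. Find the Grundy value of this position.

2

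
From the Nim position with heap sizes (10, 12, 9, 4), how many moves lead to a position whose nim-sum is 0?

3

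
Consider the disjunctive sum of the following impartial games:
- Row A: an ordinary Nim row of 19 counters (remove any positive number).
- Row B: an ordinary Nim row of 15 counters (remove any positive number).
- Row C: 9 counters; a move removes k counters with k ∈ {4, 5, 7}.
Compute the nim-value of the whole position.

Row A is a plain Nim row of size 19, so its Grundy value is 19.
Row B is a plain Nim row of size 15, so its Grundy value is 15.
For row C, compute g(0), g(1), … with moves {4, 5, 7}:
k:     0  1  2  3  4  5  6  7  8  9
g(k):  0  0  0  0  1  1  1  1  2  2
So g(9) = 2.
The value of a disjunctive sum is the nim-sum of the parts.
Combined value = 19 XOR 15 XOR 2 = 30.

30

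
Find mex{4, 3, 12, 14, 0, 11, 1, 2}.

5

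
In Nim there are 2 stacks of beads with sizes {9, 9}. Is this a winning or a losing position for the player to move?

Losing position

Compute the nim-sum pairwise:
9 ^ 9 = 0
The nim-sum is 0, so this is a P-position: the player to move is in a losing position under optimal play.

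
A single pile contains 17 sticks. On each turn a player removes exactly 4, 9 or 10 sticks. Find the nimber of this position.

Grundy values for subtraction set {4, 9, 10}:
k:     0  1  2  3  4  5  6  7  8  9 10 11 12 13 14 15 16 17
g(k):  0  0  0  0  1  1  1  1  0  2  2  2  1  3  0  0  0  2
So g(17) = 2.

2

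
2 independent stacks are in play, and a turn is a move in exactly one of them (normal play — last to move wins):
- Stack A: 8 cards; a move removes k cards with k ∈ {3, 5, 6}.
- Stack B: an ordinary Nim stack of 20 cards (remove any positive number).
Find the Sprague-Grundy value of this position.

For stack A, compute g(0), g(1), … with moves {3, 5, 6}:
k:     0  1  2  3  4  5  6  7  8
g(k):  0  0  0  1  1  1  2  2  2
So g(8) = 2.
Stack B is a plain Nim stack of size 20, so its Grundy value is 20.
The value of a disjunctive sum is the nim-sum of the parts.
Combined value = 2 ⊕ 20 = 22.

22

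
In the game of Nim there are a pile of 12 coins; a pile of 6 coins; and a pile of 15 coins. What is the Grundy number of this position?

5

In binary:
  1100  (12)
  0110  (6)
  1111  (15)
  ----
  0101  (5)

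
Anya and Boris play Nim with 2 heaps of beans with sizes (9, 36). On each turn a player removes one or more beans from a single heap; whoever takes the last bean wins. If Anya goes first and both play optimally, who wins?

Anya wins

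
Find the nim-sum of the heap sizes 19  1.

Bitwise XOR of the heap sizes:
  10011  (19)
  00001  (1)
  -----
  10010  (18)

18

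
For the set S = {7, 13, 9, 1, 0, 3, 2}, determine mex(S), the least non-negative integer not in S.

The values 0, 1, 2, 3 are all present; 4 is the first non-negative integer missing from the set.

4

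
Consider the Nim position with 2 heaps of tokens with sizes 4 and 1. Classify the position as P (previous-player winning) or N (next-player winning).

Bitwise XOR of the heap sizes:
  100  (4)
  001  (1)
  ---
  101  (5)
The nim-sum is 5 ≠ 0, so this is an N-position: the player to move can win.

N-position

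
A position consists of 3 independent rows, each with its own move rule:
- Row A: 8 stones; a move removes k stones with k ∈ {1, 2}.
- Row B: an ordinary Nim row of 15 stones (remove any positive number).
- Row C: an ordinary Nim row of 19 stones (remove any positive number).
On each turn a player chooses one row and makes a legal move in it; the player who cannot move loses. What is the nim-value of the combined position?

30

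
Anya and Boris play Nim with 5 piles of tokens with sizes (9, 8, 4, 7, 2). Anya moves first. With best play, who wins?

Boris wins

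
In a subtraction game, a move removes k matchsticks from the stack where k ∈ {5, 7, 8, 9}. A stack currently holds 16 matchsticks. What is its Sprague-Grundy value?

Build the Grundy sequence with g(k) = mex{g(k−s) : s ∈ {5, 7, 8, 9}, s ≤ k}:
k:     0  1  2  3  4  5  6  7  8  9 10 11 12 13 14 15 16
g(k):  0  0  0  0  0  1  1  1  1  1  2  2  2  2  0  0  0
So g(16) = 0.

0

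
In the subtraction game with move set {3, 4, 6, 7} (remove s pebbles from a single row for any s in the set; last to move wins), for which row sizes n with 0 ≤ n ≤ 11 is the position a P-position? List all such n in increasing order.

Build the Grundy sequence with g(k) = mex{g(k−s) : s ∈ {3, 4, 6, 7}, s ≤ k}:
k:     0  1  2  3  4  5  6  7  8  9 10 11
g(k):  0  0  0  1  1  1  2  2  2  3  0  0
The P-positions (g = 0) in 0..11 are 0, 1, 2, 10, 11.

0, 1, 2, 10, 11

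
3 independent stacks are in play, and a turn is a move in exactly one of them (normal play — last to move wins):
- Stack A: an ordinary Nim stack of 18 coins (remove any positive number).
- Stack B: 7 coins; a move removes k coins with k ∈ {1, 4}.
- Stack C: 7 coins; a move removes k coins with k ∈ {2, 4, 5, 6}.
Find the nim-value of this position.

17

Stack A is a plain Nim stack of size 18, so its Grundy value is 18.
For stack B, compute g(0), g(1), … with moves {1, 4}:
g(0) = mex{} = 0
g(1) = mex{0} = 1
g(2) = mex{1} = 0
g(3) = mex{0} = 1
g(4) = mex{0,1} = 2
g(5) = mex{1,2} = 0
g(6) = mex{0} = 1
g(7) = mex{1} = 0
So g(7) = 0.
Build the Grundy sequence for stack C with g(k) = mex{g(k−s) : s ∈ {2, 4, 5, 6}, s ≤ k}:
k:     0  1  2  3  4  5  6  7
g(k):  0  0  1  1  2  2  3  3
So g(7) = 3.
By the Sprague-Grundy theorem, the Grundy value of a sum of independent games is the XOR of the component values.
Combined value = 18 ⊕ 0 ⊕ 3 = 17.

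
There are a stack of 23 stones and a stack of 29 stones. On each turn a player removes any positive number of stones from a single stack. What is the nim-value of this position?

Nim-sum: 23 XOR 29 = 10.

10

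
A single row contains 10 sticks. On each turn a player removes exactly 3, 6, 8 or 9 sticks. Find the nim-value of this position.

Grundy values for subtraction set {3, 6, 8, 9}:
k:     0  1  2  3  4  5  6  7  8  9 10
g(k):  0  0  0  1  1  1  2  2  2  3  3
So g(10) = 3.

3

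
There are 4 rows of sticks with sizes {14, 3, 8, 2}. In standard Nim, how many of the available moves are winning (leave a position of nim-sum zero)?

1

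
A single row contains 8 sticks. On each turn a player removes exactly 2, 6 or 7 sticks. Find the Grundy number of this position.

2

Build the Grundy sequence with g(k) = mex{g(k−s) : s ∈ {2, 6, 7}, s ≤ k}:
g(0) = mex{} = 0
g(1) = mex{} = 0
g(2) = mex{0} = 1
g(3) = mex{0} = 1
g(4) = mex{1} = 0
g(5) = mex{1} = 0
g(6) = mex{0} = 1
g(7) = mex{0} = 1
g(8) = mex{0,1} = 2
So g(8) = 2.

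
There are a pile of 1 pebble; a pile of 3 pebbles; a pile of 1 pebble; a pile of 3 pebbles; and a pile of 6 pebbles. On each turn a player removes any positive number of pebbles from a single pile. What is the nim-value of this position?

6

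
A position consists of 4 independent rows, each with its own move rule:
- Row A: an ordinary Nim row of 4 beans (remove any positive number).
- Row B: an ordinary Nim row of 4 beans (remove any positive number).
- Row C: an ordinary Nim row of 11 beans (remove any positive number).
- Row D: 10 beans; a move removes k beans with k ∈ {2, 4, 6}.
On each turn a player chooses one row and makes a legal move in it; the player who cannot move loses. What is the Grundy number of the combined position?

10

Row A is a plain Nim row of size 4, so its Grundy value is 4.
Row B is a plain Nim row of size 4, so its Grundy value is 4.
Row C is a plain Nim row of size 11, so its Grundy value is 11.
For row D, compute g(0), g(1), … with moves {2, 4, 6}:
g(0) = mex{} = 0
g(1) = mex{} = 0
g(2) = mex{0} = 1
g(3) = mex{0} = 1
g(4) = mex{0,1} = 2
g(5) = mex{0,1} = 2
g(6) = mex{0,1,2} = 3
g(7) = mex{0,1,2} = 3
g(8) = mex{1,2,3} = 0
g(9) = mex{1,2,3} = 0
g(10) = mex{0,2,3} = 1
So g(10) = 1.
By the Sprague-Grundy theorem, the Grundy value of a sum of independent games is the XOR of the component values.
Combined value = 4 ⊕ 4 ⊕ 11 ⊕ 1 = 10.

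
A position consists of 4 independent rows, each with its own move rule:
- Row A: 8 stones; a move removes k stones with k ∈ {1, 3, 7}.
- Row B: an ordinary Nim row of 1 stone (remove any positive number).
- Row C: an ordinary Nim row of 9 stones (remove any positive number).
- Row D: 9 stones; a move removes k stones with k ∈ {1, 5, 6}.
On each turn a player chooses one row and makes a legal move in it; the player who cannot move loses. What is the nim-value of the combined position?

11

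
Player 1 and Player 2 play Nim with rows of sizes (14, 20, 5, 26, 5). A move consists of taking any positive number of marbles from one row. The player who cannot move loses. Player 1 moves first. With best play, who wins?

Player 2 wins

Nim-sum: 14 ^ 20 ^ 5 ^ 26 ^ 5 = 0.
The nim-sum is 0, so this is a P-position: the player to move is in a losing position under optimal play; Player 1 is about to move from it and so loses — Player 2 wins.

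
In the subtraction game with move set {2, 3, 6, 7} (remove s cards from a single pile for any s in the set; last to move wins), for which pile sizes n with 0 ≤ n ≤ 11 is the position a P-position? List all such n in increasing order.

0, 1, 5, 9, 10

Grundy values for subtraction set {2, 3, 6, 7}:
k:     0  1  2  3  4  5  6  7  8  9 10 11
g(k):  0  0  1  1  2  0  3  1  2  0  0  1
The P-positions (g = 0) in 0..11 are 0, 1, 5, 9, 10.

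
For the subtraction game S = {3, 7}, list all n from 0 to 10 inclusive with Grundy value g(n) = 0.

0, 1, 2, 6, 10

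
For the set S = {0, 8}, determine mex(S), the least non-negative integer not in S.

1

0 is in the set but 1 is not, so the mex is 1.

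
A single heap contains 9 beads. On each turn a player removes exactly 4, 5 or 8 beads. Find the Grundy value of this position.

Grundy values for subtraction set {4, 5, 8}:
g(0) = mex{} = 0
g(1) = mex{} = 0
g(2) = mex{} = 0
g(3) = mex{} = 0
g(4) = mex{0} = 1
g(5) = mex{0} = 1
g(6) = mex{0} = 1
g(7) = mex{0} = 1
g(8) = mex{0,1} = 2
g(9) = mex{0,1} = 2
So g(9) = 2.

2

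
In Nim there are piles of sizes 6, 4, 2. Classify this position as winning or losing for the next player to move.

Losing position

Compute the nim-sum pairwise:
6 XOR 4 = 2
2 XOR 2 = 0
The nim-sum is 0, so this is a P-position: the player to move is in a losing position under optimal play.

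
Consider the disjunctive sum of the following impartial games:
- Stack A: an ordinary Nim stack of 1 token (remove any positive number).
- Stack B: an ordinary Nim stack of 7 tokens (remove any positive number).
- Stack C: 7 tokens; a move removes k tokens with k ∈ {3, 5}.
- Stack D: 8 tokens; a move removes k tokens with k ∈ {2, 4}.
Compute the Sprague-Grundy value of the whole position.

Stack A is a plain Nim stack of size 1, so its Grundy value is 1.
Stack B is a plain Nim stack of size 7, so its Grundy value is 7.
For stack C, compute g(0), g(1), … with moves {3, 5}:
g(0) = mex{} = 0
g(1) = mex{} = 0
g(2) = mex{} = 0
g(3) = mex{0} = 1
g(4) = mex{0} = 1
g(5) = mex{0} = 1
g(6) = mex{0,1} = 2
g(7) = mex{0,1} = 2
So g(7) = 2.
For stack D, compute g(0), g(1), … with moves {2, 4}:
k:     0  1  2  3  4  5  6  7  8
g(k):  0  0  1  1  2  2  0  0  1
So g(8) = 1.
By the Sprague-Grundy theorem, the Grundy value of a sum of independent games is the XOR of the component values.
Combined value = 1 XOR 7 XOR 2 XOR 1 = 5.

5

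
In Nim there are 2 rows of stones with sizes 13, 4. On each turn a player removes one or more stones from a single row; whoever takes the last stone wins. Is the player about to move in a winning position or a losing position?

Write each in binary and XOR column by column:
  1101  (13)
  0100  (4)
  ----
  1001  (9)
The nim-sum is 9 ≠ 0, so this is an N-position: the player to move can win.

Winning position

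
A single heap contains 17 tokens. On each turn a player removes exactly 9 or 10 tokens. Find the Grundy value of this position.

1

Compute g(0), g(1), … for moves {9, 10}:
k:     0  1  2  3  4  5  6  7  8  9 10 11 12 13 14 15 16 17
g(k):  0  0  0  0  0  0  0  0  0  1  1  1  1  1  1  1  1  1
So g(17) = 1.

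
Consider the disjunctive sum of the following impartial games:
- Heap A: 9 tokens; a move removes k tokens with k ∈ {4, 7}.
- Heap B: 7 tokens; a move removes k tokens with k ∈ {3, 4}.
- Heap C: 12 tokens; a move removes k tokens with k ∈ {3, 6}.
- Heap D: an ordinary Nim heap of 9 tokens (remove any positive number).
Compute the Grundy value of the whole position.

Build the Grundy sequence for heap A with g(k) = mex{g(k−s) : s ∈ {4, 7}, s ≤ k}:
k:     0  1  2  3  4  5  6  7  8  9
g(k):  0  0  0  0  1  1  1  1  2  2
So g(9) = 2.
For heap B, compute g(0), g(1), … with moves {3, 4}:
g(0) = mex{} = 0
g(1) = mex{} = 0
g(2) = mex{} = 0
g(3) = mex{0} = 1
g(4) = mex{0} = 1
g(5) = mex{0} = 1
g(6) = mex{0,1} = 2
g(7) = mex{1} = 0
So g(7) = 0.
Grundy values for heap C (subtraction set {3, 6}):
g(0) = mex{} = 0
g(1) = mex{} = 0
g(2) = mex{} = 0
g(3) = mex{0} = 1
g(4) = mex{0} = 1
g(5) = mex{0} = 1
g(6) = mex{0,1} = 2
g(7) = mex{0,1} = 2
g(8) = mex{0,1} = 2
g(9) = mex{1,2} = 0
g(10) = mex{1,2} = 0
g(11) = mex{1,2} = 0
g(12) = mex{0,2} = 1
So g(12) = 1.
Heap D is a plain Nim heap of size 9, so its Grundy value is 9.
The value of a disjunctive sum is the nim-sum of the parts.
Combined value = 2 ⊕ 0 ⊕ 1 ⊕ 9 = 10.

10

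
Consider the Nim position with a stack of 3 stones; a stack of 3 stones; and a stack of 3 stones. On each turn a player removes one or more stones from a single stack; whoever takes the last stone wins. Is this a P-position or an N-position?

In binary:
  11  (3)
  11  (3)
  11  (3)
  --
  11  (3)
The nim-sum is 3 ≠ 0, so this is an N-position: the player to move can win.

N-position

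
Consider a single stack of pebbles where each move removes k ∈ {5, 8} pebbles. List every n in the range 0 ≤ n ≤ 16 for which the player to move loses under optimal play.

Compute g(0), g(1), … for moves {5, 8}:
k:     0  1  2  3  4  5  6  7  8  9 10 11 12 13 14 15 16
g(k):  0  0  0  0  0  1  1  1  1  1  2  2  2  0  0  0  0
The P-positions (g = 0) in 0..16 are 0, 1, 2, 3, 4, 13, 14, 15, 16.

0, 1, 2, 3, 4, 13, 14, 15, 16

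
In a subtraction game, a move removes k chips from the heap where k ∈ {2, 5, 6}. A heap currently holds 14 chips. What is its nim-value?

1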